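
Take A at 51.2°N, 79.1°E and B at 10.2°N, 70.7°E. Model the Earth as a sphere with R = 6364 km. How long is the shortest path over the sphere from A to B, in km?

4618 km

cos σ = sin φ₁ sin φ₂ + cos φ₁ cos φ₂ cos Δλ
      = sin(51.20°)sin(10.20°) + cos(51.20°)cos(10.20°)cos(-8.40°) = 0.7481
σ = 41.574° → d = Rσ = 6364·0.72561 = 4618 km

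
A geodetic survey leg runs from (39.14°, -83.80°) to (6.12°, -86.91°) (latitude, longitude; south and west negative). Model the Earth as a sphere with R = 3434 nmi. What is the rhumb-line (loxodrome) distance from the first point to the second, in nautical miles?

Δψ = ln[tan(π/4+φ₂/2)/tan(π/4+φ₁/2)] = -0.6364;  Δφ = -0.5763 rad,  Δλ = -0.0543 rad
q = Δφ/Δψ = 0.9055
d = R·√(Δφ² + q²Δλ²) = 3434·0.57840 = 1986 nmi

1986 nmi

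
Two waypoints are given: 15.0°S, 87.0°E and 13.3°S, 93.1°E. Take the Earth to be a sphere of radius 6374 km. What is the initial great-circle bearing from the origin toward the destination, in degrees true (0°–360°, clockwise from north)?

θ = atan2( sin Δλ·cos φ₂ ,  cos φ₁ sin φ₂ − sin φ₁ cos φ₂ cos Δλ )
  = atan2(+0.1034, +0.0282) = 74.73°

74.7°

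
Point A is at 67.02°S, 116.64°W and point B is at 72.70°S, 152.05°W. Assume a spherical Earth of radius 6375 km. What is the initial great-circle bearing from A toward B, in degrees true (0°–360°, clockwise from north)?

N = sin Δλ·cos φ₂ = -0.1723;  D = cos φ₁ sin φ₂ − sin φ₁ cos φ₂ cos Δλ = -0.1496
initial course = atan2(N, D) = 229.03°

229.0°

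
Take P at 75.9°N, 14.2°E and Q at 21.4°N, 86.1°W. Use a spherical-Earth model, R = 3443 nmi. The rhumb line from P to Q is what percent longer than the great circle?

Great circle: σ = 1.2521 rad → d_gc = Rσ = 4311.0 nmi
Rhumb: Δφ = -0.9512, Δλ = -1.7506, Δψ = -1.7076, q = Δφ/Δψ = 0.5570 → d_rh = R√(Δφ²+q²Δλ²) = 4690.1 nmi
Excess = (4690.1 − 4311.0) / 4311.0 = 379.1 / 4311.0 = 8.79% ≈ 8.8%

8.8%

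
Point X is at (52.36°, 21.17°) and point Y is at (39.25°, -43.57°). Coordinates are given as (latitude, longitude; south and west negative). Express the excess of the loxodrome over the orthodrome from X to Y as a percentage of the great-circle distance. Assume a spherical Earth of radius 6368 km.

Great circle: σ = 0.7914 rad → d_gc = Rσ = 5039.9 km
Rhumb: Δφ = -0.2288, Δλ = -1.1299, Δψ = -0.3305, q = Δφ/Δψ = 0.6923 → d_rh = R√(Δφ²+q²Δλ²) = 5190.3 km
Excess = (5190.3 − 5039.9) / 5039.9 = 150.4 / 5039.9 = 2.98% ≈ 3.0%

3.0%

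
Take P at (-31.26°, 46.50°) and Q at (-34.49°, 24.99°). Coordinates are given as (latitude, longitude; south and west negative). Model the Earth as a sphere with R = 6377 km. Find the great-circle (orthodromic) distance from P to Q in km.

cos σ = sin φ₁ sin φ₂ + cos φ₁ cos φ₂ cos Δλ
      = sin(-31.26°)sin(-34.49°) + cos(-31.26°)cos(-34.49°)cos(-21.51°) = 0.9493
σ = 18.315° → d = Rσ = 6377·0.31966 = 2038 km

2038 km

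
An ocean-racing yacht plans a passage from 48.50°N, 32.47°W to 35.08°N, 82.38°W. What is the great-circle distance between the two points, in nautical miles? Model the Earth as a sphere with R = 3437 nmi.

Haversine: a = sin²(Δφ/2)+cos φ₁ cos φ₂ sin²(Δλ/2) = 0.11018;  σ = 2·atan2(√a,√(1−a))
σ = 38.772° → d = Rσ = 3437·0.67669 = 2326 nmi

2326 nmi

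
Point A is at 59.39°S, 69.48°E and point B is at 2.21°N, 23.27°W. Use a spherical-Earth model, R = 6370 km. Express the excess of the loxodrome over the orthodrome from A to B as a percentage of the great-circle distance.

Great circle: σ = 1.6284 rad → d_gc = Rσ = 10373.1 km
Rhumb: Δφ = +1.0751, Δλ = -1.6188, Δψ = +1.3344, q = Δφ/Δψ = 0.8057 → d_rh = R√(Δφ²+q²Δλ²) = 10766.8 km
Excess = (10766.8 − 10373.1) / 10373.1 = 393.7 / 10373.1 = 3.80% ≈ 3.8%

3.8%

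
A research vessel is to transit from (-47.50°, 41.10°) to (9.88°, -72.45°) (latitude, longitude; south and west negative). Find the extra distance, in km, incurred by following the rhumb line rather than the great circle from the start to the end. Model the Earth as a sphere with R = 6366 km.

410 km

Great circle: cos σ = sin φ₁ sin φ₂ + cos φ₁ cos φ₂ cos Δλ,  σ = 1.9741 rad → d_gc = 12566.95 km
Rhumb line: Δψ = +1.1178, q = Δφ/Δψ = 0.8959, d_rh = R√(Δφ²+q²Δλ²) = 12977.38 km
Excess = 12977.38 − 12566.95 = 410.43 ≈ 410 km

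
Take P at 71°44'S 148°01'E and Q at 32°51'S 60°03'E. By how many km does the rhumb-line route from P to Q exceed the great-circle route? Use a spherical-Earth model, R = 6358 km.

458 km

Great circle: cos σ = sin φ₁ sin φ₂ + cos φ₁ cos φ₂ cos Δλ,  σ = 1.0187 rad → d_gc = 6477.1 km
Rhumb line: Δψ = +1.2202, q = Δφ/Δψ = 0.5562, d_rh = R√(Δφ²+q²Δλ²) = 6935.0 km
Excess = 6935.0 − 6477.1 = 457.9 ≈ 458 km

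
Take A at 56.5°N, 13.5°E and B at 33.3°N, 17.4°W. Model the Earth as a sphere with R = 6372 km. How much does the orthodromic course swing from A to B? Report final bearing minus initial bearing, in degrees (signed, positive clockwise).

Initial bearing θ₁ = atan2(sin Δλ cos φ₂, cos φ₁ sin φ₂ − sin φ₁ cos φ₂ cos Δλ) = 235.50°
Final bearing θ₂ = (initial bearing from the destination back to the start) + 180° = 212.97°
Δθ = θ₂ − θ₁ = -22.5°

-22.5°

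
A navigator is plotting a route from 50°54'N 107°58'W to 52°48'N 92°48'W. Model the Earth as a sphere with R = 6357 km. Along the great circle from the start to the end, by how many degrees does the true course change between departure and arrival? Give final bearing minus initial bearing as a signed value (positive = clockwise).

Initial bearing θ₁ = atan2(sin Δλ cos φ₂, cos φ₁ sin φ₂ − sin φ₁ cos φ₂ cos Δλ) = 72.62°
Final bearing θ₂ = (initial bearing from the destination back to the start) + 180° = 84.58°
Δθ = θ₂ − θ₁ = +12.0°

+12.0°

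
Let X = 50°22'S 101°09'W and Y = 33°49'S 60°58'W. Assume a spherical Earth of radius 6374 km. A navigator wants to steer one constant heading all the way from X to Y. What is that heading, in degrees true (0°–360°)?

60.7°

Δψ = ln[tan(π/4+φ₂/2)/tan(π/4+φ₁/2)] = +0.3929
Δλ = +0.7013 rad (taken the short way round)
course = atan2(Δλ, Δψ) = 60.74°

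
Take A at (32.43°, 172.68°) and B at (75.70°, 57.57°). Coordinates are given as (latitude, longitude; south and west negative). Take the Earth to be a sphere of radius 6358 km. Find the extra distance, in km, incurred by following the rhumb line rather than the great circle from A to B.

954 km

Great circle: cos σ = sin φ₁ sin φ₂ + cos φ₁ cos φ₂ cos Δλ,  σ = 1.1250 rad → d_gc = 7152.7 km
Rhumb line: Δψ = +1.4770, q = Δφ/Δψ = 0.5113, d_rh = R√(Δφ²+q²Δλ²) = 8106.3 km
Excess = 8106.3 − 7152.7 = 953.6 ≈ 954 km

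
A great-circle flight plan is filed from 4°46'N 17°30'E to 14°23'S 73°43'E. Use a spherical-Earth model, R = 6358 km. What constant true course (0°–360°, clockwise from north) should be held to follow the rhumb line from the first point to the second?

Δψ = ln[tan(π/4+φ₂/2)/tan(π/4+φ₁/2)] = -0.3370
Δλ = +0.9812 rad (taken the short way round)
course = atan2(Δλ, Δψ) = 108.96°

109.0°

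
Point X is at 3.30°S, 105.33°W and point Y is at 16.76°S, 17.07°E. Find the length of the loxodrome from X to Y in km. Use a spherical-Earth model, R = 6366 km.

13442 km

Δψ = ln[tan(π/4+φ₂/2)/tan(π/4+φ₁/2)] = -0.2392;  Δφ = -0.2349 rad,  Δλ = +2.1363 rad
q = Δφ/Δψ = 0.9823
d = R·√(Δφ² + q²Δλ²) = 6366·2.11159 = 13442 km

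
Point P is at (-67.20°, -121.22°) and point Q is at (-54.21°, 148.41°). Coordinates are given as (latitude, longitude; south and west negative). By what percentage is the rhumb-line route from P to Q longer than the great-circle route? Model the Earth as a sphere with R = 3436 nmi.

8.8%

Great circle: σ = 0.7283 rad → d_gc = Rσ = 2502.4 nmi
Rhumb: Δφ = +0.2267, Δλ = -1.5773, Δψ = +0.4709, q = Δφ/Δψ = 0.4815 → d_rh = R√(Δφ²+q²Δλ²) = 2723.2 nmi
Excess = (2723.2 − 2502.4) / 2502.4 = 220.8 / 2502.4 = 8.82% ≈ 8.8%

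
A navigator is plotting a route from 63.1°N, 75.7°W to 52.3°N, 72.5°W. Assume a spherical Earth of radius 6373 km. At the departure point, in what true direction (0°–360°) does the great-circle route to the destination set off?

N = sin Δλ·cos φ₂ = +0.0341;  D = cos φ₁ sin φ₂ − sin φ₁ cos φ₂ cos Δλ = -0.1865
initial course = atan2(N, D) = 169.63°

169.6°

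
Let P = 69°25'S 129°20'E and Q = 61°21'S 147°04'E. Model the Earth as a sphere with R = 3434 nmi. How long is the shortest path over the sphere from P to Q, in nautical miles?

651 nmi

Haversine: a = sin²(Δφ/2)+cos φ₁ cos φ₂ sin²(Δλ/2) = 0.00895;  σ = 2·atan2(√a,√(1−a))
σ = 10.858° → d = Rσ = 3434·0.18951 = 651 nmi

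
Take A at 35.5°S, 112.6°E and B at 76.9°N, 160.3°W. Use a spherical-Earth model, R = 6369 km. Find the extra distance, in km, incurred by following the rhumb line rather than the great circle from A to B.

Great circle: cos σ = sin φ₁ sin φ₂ + cos φ₁ cos φ₂ cos Δλ,  σ = 2.1607 rad → d_gc = 13761.3 km
Rhumb line: Δψ = +2.8279, q = Δφ/Δψ = 0.6937, d_rh = R√(Δφ²+q²Δλ²) = 14185.2 km
Excess = 14185.2 − 13761.3 = 423.9 ≈ 424 km

424 km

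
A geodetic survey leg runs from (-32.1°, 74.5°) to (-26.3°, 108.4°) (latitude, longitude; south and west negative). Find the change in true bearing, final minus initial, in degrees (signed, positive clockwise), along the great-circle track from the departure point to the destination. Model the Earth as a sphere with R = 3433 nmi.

-16.9°

Initial bearing θ₁ = atan2(sin Δλ cos φ₂, cos φ₁ sin φ₂ − sin φ₁ cos φ₂ cos Δλ) = 87.70°
Final bearing θ₂ = (initial bearing from the destination back to the start) + 180° = 70.76°
Δθ = θ₂ − θ₁ = -16.9°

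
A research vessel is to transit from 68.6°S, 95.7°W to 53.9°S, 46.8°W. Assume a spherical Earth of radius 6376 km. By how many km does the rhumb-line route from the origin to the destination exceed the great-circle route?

71 km

Great circle: cos σ = sin φ₁ sin φ₂ + cos φ₁ cos φ₂ cos Δλ,  σ = 0.4655 rad → d_gc = 2967.9 km
Rhumb line: Δψ = +0.5451, q = Δφ/Δψ = 0.4707, d_rh = R√(Δφ²+q²Δλ²) = 3039.3 km
Excess = 3039.3 − 2967.9 = 71.4 ≈ 71 km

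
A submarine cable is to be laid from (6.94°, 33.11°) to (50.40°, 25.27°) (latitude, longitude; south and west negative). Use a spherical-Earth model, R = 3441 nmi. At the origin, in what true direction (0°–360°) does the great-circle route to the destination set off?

352.8°

θ = atan2( sin Δλ·cos φ₂ ,  cos φ₁ sin φ₂ − sin φ₁ cos φ₂ cos Δλ )
  = atan2(-0.0869, +0.6886) = 352.80°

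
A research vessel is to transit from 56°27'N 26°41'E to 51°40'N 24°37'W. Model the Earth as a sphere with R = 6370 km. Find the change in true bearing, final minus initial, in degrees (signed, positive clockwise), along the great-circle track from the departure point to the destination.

At departure: θ₁ = atan2(sin Δλ cos φ₂, cos φ₁ sin φ₂ − sin φ₁ cos φ₂ cos Δλ) = 282.84°
At arrival: θ₂ = atan2(sin Δλ cos φ₁, −cos φ₂ sin φ₁ + sin φ₂ cos φ₁ cos Δλ) = 240.32°
Δθ = θ₂ − θ₁ = -42.5°

-42.5°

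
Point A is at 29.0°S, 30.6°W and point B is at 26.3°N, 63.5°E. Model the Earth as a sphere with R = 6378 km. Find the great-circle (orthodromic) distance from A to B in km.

11768 km

cos σ = sin φ₁ sin φ₂ + cos φ₁ cos φ₂ cos Δλ
      = sin(-29.00°)sin(26.30°) + cos(-29.00°)cos(26.30°)cos(94.10°) = -0.2709
σ = 105.716° → d = Rσ = 6378·1.84509 = 11768 km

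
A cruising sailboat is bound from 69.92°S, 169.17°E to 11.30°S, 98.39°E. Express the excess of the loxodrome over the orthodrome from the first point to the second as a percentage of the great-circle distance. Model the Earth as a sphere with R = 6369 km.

Great circle: σ = 1.2715 rad → d_gc = Rσ = 8098.0 km
Rhumb: Δφ = +1.0231, Δλ = -1.2353, Δψ = +1.5328, q = Δφ/Δψ = 0.6675 → d_rh = R√(Δφ²+q²Δλ²) = 8369.0 km
Excess = (8369.0 − 8098.0) / 8098.0 = 271.0 / 8098.0 = 3.347% ≈ 3.3%

3.3%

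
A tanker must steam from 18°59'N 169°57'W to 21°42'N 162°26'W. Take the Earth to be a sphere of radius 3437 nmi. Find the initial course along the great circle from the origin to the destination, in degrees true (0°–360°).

67.6°

θ = atan2( sin Δλ·cos φ₂ ,  cos φ₁ sin φ₂ − sin φ₁ cos φ₂ cos Δλ )
  = atan2(+0.1215, +0.0500) = 67.64°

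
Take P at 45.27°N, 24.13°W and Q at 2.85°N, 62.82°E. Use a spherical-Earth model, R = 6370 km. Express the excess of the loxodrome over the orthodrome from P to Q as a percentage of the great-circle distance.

2.2%

Great circle: σ = 1.4980 rad → d_gc = Rσ = 9542.3 km
Rhumb: Δφ = -0.7404, Δλ = +1.5176, Δψ = -0.8383, q = Δφ/Δψ = 0.8832 → d_rh = R√(Δφ²+q²Δλ²) = 9753.7 km
Excess = (9753.7 − 9542.3) / 9542.3 = 211.4 / 9542.3 = 2.22% ≈ 2.2%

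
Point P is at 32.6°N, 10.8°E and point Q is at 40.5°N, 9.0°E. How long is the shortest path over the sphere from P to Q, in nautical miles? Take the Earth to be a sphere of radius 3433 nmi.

cos σ = sin φ₁ sin φ₂ + cos φ₁ cos φ₂ cos Δλ
      = sin(32.60°)sin(40.50°) + cos(32.60°)cos(40.50°)cos(-1.80°) = 0.9902
σ = 8.031° → d = Rσ = 3433·0.14016 = 481 nmi

481 nmi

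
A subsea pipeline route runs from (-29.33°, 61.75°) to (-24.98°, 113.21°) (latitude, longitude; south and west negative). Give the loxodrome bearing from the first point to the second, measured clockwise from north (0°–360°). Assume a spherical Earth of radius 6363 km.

84.6°

Meridional parts: M(φ₁)=-0.5358, M(φ₂)=-0.4505 → ΔM = +0.0854;  Δλ = +0.8981 rad
tan C = Δλ / ΔM = +10.5221 → C = 84.57°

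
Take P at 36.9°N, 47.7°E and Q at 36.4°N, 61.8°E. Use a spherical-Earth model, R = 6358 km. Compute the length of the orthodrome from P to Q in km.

Haversine: a = sin²(Δφ/2)+cos φ₁ cos φ₂ sin²(Δλ/2) = 0.00972;  σ = 2·atan2(√a,√(1−a))
σ = 11.313° → d = Rσ = 6358·0.19745 = 1255 km

1255 km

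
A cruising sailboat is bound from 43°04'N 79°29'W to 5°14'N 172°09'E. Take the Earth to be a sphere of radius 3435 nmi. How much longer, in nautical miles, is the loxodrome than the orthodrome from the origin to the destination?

232 nmi

Great circle: cos σ = sin φ₁ sin φ₂ + cos φ₁ cos φ₂ cos Δλ,  σ = 1.7385 rad → d_gc = 5971.9 nmi
Rhumb line: Δψ = -0.7430, q = Δφ/Δψ = 0.8888, d_rh = R√(Δφ²+q²Δλ²) = 6203.6 nmi
Excess = 6203.6 − 5971.9 = 231.7 ≈ 232 nmi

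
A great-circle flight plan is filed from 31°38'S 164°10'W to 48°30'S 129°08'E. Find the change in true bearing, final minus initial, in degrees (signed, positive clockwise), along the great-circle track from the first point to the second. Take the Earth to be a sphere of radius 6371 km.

+46.4°

At departure: θ₁ = atan2(sin Δλ cos φ₂, cos φ₁ sin φ₂ − sin φ₁ cos φ₂ cos Δλ) = 230.58°
At arrival: θ₂ = atan2(sin Δλ cos φ₁, −cos φ₂ sin φ₁ + sin φ₂ cos φ₁ cos Δλ) = 276.95°
Δθ = θ₂ − θ₁ = +46.4°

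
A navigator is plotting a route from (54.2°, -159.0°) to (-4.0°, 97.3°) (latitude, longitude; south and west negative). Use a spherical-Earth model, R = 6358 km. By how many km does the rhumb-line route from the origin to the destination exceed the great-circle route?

Great circle: cos σ = sin φ₁ sin φ₂ + cos φ₁ cos φ₂ cos Δλ,  σ = 1.7668 rad → d_gc = 11233.5 km
Rhumb line: Δψ = -1.2000, q = Δφ/Δψ = 0.8465, d_rh = R√(Δφ²+q²Δλ²) = 11687.3 km
Excess = 11687.3 − 11233.5 = 453.8 ≈ 454 km

454 km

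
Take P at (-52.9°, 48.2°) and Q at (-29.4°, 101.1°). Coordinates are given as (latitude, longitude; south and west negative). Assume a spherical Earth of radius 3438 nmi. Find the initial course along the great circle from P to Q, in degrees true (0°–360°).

80.0°

N = sin Δλ·cos φ₂ = +0.6949;  D = cos φ₁ sin φ₂ − sin φ₁ cos φ₂ cos Δλ = +0.1230
initial course = atan2(N, D) = 79.96°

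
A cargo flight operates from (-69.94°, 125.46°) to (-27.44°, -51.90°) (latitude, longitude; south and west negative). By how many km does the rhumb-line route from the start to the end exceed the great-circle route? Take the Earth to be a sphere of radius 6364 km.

3573 km

Great circle: cos σ = sin φ₁ sin φ₂ + cos φ₁ cos φ₂ cos Δλ,  σ = 1.4417 rad → d_gc = 9174.8 km
Rhumb line: Δψ = +1.2340, q = Δφ/Δψ = 0.6011, d_rh = R√(Δφ²+q²Δλ²) = 12747.9 km
Excess = 12747.9 − 9174.8 = 3573.1 ≈ 3573 km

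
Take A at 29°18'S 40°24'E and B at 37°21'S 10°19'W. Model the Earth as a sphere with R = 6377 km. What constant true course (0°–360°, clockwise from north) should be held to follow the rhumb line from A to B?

259.2°

Δψ = ln[tan(π/4+φ₂/2)/tan(π/4+φ₁/2)] = -0.1684
Δλ = -0.8852 rad (taken the short way round)
course = atan2(Δλ, Δψ) = 259.23°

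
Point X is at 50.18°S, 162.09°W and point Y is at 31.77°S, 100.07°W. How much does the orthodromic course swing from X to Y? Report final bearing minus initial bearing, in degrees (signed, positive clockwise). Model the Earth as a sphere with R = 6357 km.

-43.5°

Initial bearing θ₁ = atan2(sin Δλ cos φ₂, cos φ₁ sin φ₂ − sin φ₁ cos φ₂ cos Δλ) = 92.35°
Final bearing θ₂ = (initial bearing from the destination back to the start) + 180° = 48.82°
Δθ = θ₂ − θ₁ = -43.5°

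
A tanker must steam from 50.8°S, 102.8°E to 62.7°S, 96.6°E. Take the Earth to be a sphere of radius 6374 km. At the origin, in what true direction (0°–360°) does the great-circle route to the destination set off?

193.4°

N = sin Δλ·cos φ₂ = -0.0495;  D = cos φ₁ sin φ₂ − sin φ₁ cos φ₂ cos Δλ = -0.2083
initial course = atan2(N, D) = 193.38°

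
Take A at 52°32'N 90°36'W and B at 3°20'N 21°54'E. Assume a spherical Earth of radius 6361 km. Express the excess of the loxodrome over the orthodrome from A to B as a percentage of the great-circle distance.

Great circle: σ = 1.7581 rad → d_gc = Rσ = 11183.5 km
Rhumb: Δφ = -0.8587, Δλ = +1.9635, Δψ = -1.0232, q = Δφ/Δψ = 0.8393 → d_rh = R√(Δφ²+q²Δλ²) = 11820.0 km
Excess = (11820.0 − 11183.5) / 11183.5 = 636.5 / 11183.5 = 5.69% ≈ 5.7%

5.7%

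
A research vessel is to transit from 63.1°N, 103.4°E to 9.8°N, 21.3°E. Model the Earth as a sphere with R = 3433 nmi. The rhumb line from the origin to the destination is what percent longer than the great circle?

3.9%

Great circle: σ = 1.3561 rad → d_gc = Rσ = 4655.4 nmi
Rhumb: Δφ = -0.9303, Δλ = -1.4329, Δψ = -1.2588, q = Δφ/Δψ = 0.7390 → d_rh = R√(Δφ²+q²Δλ²) = 4838.9 nmi
Excess = (4838.9 − 4655.4) / 4655.4 = 183.5 / 4655.4 = 3.94% ≈ 3.9%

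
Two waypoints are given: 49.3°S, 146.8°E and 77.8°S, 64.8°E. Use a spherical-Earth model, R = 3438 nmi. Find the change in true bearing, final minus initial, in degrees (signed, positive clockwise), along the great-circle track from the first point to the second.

+77.5°

Initial bearing θ₁ = atan2(sin Δλ cos φ₂, cos φ₁ sin φ₂ − sin φ₁ cos φ₂ cos Δλ) = 198.79°
Final bearing θ₂ = (initial bearing from the destination back to the start) + 180° = 276.32°
Δθ = θ₂ − θ₁ = +77.5°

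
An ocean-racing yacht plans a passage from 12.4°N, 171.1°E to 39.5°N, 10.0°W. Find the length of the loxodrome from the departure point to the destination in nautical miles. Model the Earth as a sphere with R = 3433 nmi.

9642 nmi

Rhumb course C = atan2(Δλ, Δψ) with Δψ = ln[tan(π/4+φ₂/2)/tan(π/4+φ₁/2)] = +0.5334, Δλ = +3.1224 → C = 80.31°
d = R·|Δφ| / |cos C| = 3433·0.47298 / 0.16840 = 9642 nmi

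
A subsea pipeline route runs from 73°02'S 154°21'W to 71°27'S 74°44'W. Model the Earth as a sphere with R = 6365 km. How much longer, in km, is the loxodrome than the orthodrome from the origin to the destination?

196 km

Great circle: cos σ = sin φ₁ sin φ₂ + cos φ₁ cos φ₂ cos Δλ,  σ = 0.3937 rad → d_gc = 2505.6 km
Rhumb line: Δψ = +0.0907, q = Δφ/Δψ = 0.3048, d_rh = R√(Δφ²+q²Δλ²) = 2701.6 km
Excess = 2701.6 − 2505.6 = 196.0 ≈ 196 km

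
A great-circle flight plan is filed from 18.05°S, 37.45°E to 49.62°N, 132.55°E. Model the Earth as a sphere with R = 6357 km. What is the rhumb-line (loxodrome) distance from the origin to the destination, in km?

Rhumb course C = atan2(Δλ, Δψ) with Δψ = ln[tan(π/4+φ₂/2)/tan(π/4+φ₁/2)] = +1.3208, Δλ = +1.6598 → C = 51.49°
d = R·|Δφ| / |cos C| = 6357·1.18106 / 0.62266 = 12058 km

12058 km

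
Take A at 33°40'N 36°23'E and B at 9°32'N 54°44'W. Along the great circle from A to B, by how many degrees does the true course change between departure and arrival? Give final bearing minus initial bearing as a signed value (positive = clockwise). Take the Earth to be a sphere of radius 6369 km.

-42.0°

At departure: θ₁ = atan2(sin Δλ cos φ₂, cos φ₁ sin φ₂ − sin φ₁ cos φ₂ cos Δλ) = 278.56°
At arrival: θ₂ = atan2(sin Δλ cos φ₁, −cos φ₂ sin φ₁ + sin φ₂ cos φ₁ cos Δλ) = 236.57°
Δθ = θ₂ − θ₁ = -42.0°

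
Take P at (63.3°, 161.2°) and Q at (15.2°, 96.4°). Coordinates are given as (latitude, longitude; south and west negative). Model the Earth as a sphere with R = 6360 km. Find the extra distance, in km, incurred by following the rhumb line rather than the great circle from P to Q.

Great circle: cos σ = sin φ₁ sin φ₂ + cos φ₁ cos φ₂ cos Δλ,  σ = 1.1386 rad → d_gc = 7241.6 km
Rhumb line: Δψ = -1.1699, q = Δφ/Δψ = 0.7176, d_rh = R√(Δφ²+q²Δλ²) = 7426.2 km
Excess = 7426.2 − 7241.6 = 184.6 ≈ 185 km

185 km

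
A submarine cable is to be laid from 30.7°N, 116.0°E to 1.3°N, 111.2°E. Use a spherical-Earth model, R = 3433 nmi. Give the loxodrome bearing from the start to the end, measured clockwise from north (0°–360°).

Meridional parts: M(φ₁)=+0.5635, M(φ₂)=+0.0227 → ΔM = -0.5408;  Δλ = -0.0838 rad
tan C = Δλ / ΔM = +0.1549 → C = 188.81°

188.8°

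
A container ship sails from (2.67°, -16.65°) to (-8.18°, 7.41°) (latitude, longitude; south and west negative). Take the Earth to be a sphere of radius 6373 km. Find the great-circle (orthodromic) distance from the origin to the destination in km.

cos σ = sin φ₁ sin φ₂ + cos φ₁ cos φ₂ cos Δλ
      = sin(2.67°)sin(-8.18°) + cos(2.67°)cos(-8.18°)cos(24.06°) = 0.8962
σ = 26.334° → d = Rσ = 6373·0.45962 = 2929 km

2929 km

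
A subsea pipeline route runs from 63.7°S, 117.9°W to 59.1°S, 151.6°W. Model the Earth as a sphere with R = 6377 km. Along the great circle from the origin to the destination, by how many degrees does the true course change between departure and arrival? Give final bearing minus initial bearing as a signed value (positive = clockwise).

+29.8°

Initial bearing θ₁ = atan2(sin Δλ cos φ₂, cos φ₁ sin φ₂ − sin φ₁ cos φ₂ cos Δλ) = 270.57°
Final bearing θ₂ = (initial bearing from the destination back to the start) + 180° = 300.38°
Δθ = θ₂ − θ₁ = +29.8°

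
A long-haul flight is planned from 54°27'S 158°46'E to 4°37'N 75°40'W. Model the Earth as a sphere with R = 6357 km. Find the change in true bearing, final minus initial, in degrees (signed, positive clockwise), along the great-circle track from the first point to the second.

At departure: θ₁ = atan2(sin Δλ cos φ₂, cos φ₁ sin φ₂ − sin φ₁ cos φ₂ cos Δλ) = 117.66°
At arrival: θ₂ = atan2(sin Δλ cos φ₁, −cos φ₂ sin φ₁ + sin φ₂ cos φ₁ cos Δλ) = 31.11°
Δθ = θ₂ − θ₁ = -86.5°

-86.5°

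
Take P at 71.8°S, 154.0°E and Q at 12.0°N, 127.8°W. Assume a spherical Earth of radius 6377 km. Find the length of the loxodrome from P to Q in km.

11218 km

Δψ = ln[tan(π/4+φ₂/2)/tan(π/4+φ₁/2)] = +2.0425;  Δφ = +1.4626 rad,  Δλ = +1.3648 rad
q = Δφ/Δψ = 0.7161
d = R·√(Δφ² + q²Δλ²) = 6377·1.75908 = 11218 km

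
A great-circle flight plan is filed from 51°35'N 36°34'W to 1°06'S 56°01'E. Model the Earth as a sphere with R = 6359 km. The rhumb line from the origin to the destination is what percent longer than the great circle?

Great circle: σ = 1.6139 rad → d_gc = Rσ = 10262.5 km
Rhumb: Δφ = -0.9195, Δλ = +1.6159, Δψ = -1.0736, q = Δφ/Δψ = 0.8565 → d_rh = R√(Δφ²+q²Δλ²) = 10565.8 km
Excess = (10565.8 − 10262.5) / 10262.5 = 303.3 / 10262.5 = 2.96% ≈ 3.0%

3.0%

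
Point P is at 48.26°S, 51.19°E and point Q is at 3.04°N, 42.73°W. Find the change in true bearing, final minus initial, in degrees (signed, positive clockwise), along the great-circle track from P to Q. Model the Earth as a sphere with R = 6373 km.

+49.1°

At departure: θ₁ = atan2(sin Δλ cos φ₂, cos φ₁ sin φ₂ − sin φ₁ cos φ₂ cos Δλ) = 269.10°
At arrival: θ₂ = atan2(sin Δλ cos φ₁, −cos φ₂ sin φ₁ + sin φ₂ cos φ₁ cos Δλ) = 318.19°
Δθ = θ₂ − θ₁ = +49.1°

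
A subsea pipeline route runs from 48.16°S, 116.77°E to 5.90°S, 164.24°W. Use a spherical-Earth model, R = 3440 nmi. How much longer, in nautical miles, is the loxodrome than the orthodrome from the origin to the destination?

Great circle: cos σ = sin φ₁ sin φ₂ + cos φ₁ cos φ₂ cos Δλ,  σ = 1.3661 rad → d_gc = 4699.3 nmi
Rhumb line: Δψ = +0.8585, q = Δφ/Δψ = 0.8592, d_rh = R√(Δφ²+q²Δλ²) = 4800.0 nmi
Excess = 4800.0 − 4699.3 = 100.7 ≈ 101 nmi

101 nmi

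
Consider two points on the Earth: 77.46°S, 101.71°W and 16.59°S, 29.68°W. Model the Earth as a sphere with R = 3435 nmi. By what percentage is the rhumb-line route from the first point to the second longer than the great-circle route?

Great circle: σ = 1.2208 rad → d_gc = Rσ = 4193.4 nmi
Rhumb: Δφ = +1.0624, Δλ = +1.2572, Δψ = +1.9148, q = Δφ/Δψ = 0.5548 → d_rh = R√(Δφ²+q²Δλ²) = 4365.5 nmi
Excess = (4365.5 − 4193.4) / 4193.4 = 172.1 / 4193.4 = 4.10% ≈ 4.1%

4.1%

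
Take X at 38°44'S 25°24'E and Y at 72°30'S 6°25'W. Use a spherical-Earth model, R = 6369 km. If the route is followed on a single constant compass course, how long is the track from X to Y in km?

Δψ = ln[tan(π/4+φ₂/2)/tan(π/4+φ₁/2)] = -1.1370;  Δφ = -0.5893 rad,  Δλ = -0.5553 rad
q = Δφ/Δψ = 0.5183
d = R·√(Δφ² + q²Δλ²) = 6369·0.65587 = 4177 km

4177 km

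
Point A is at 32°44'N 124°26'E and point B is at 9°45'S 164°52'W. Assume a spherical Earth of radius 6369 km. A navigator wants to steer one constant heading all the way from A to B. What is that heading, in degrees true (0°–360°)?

122.2°

Meridional parts: M(φ₁)=+0.6052, M(φ₂)=-0.1710 → ΔM = -0.7762;  Δλ = +1.2339 rad
tan C = Δλ / ΔM = -1.5898 → C = 122.17°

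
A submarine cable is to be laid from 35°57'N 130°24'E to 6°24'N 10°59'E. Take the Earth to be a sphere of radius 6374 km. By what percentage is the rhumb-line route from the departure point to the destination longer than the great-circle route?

Great circle: σ = 1.9068 rad → d_gc = Rσ = 12153.7 km
Rhumb: Δφ = -0.5157, Δλ = -2.0842, Δψ = -0.5613, q = Δφ/Δψ = 0.9189 → d_rh = R√(Δφ²+q²Δλ²) = 12642.3 km
Excess = (12642.3 − 12153.7) / 12153.7 = 488.6 / 12153.7 = 4.02% ≈ 4.0%

4.0%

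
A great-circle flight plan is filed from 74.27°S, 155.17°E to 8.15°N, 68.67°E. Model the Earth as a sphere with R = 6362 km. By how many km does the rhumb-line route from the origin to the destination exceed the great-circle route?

472 km

Great circle: cos σ = sin φ₁ sin φ₂ + cos φ₁ cos φ₂ cos Δλ,  σ = 1.6912 rad → d_gc = 10759.2 km
Rhumb line: Δψ = +2.1222, q = Δφ/Δψ = 0.6778, d_rh = R√(Δφ²+q²Δλ²) = 11231.2 km
Excess = 11231.2 − 10759.2 = 472.0 ≈ 472 km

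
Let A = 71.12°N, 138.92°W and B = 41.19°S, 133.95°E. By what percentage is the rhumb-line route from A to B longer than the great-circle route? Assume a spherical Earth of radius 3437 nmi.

2.1%

Great circle: σ = 2.2280 rad → d_gc = Rσ = 7657.8 nmi
Rhumb: Δφ = -1.9602, Δλ = -1.5207, Δψ = -2.5844, q = Δφ/Δψ = 0.7585 → d_rh = R√(Δφ²+q²Δλ²) = 7816.9 nmi
Excess = (7816.9 − 7657.8) / 7657.8 = 159.1 / 7657.8 = 2.08% ≈ 2.1%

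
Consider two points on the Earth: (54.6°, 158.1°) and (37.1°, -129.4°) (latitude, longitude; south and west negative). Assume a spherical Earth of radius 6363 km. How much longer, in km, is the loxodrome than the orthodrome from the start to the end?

Great circle: cos σ = sin φ₁ sin φ₂ + cos φ₁ cos φ₂ cos Δλ,  σ = 0.8884 rad → d_gc = 5653.1 km
Rhumb line: Δψ = -0.4439, q = Δφ/Δψ = 0.6880, d_rh = R√(Δφ²+q²Δλ²) = 5870.4 km
Excess = 5870.4 − 5653.1 = 217.3 ≈ 217 km

217 km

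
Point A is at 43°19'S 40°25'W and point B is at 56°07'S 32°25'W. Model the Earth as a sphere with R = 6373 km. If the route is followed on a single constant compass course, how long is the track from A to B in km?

Δψ = ln[tan(π/4+φ₂/2)/tan(π/4+φ₁/2)] = -0.3483;  Δφ = -0.2234 rad,  Δλ = +0.1396 rad
q = Δφ/Δψ = 0.6414
d = R·√(Δφ² + q²Δλ²) = 6373·0.24069 = 1534 km

1534 km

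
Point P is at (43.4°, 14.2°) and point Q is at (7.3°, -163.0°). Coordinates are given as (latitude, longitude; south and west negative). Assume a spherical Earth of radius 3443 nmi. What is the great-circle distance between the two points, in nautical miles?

7766 nmi

Haversine: a = sin²(Δφ/2)+cos φ₁ cos φ₂ sin²(Δλ/2) = 0.81626;  σ = 2·atan2(√a,√(1−a))
σ = 129.236° → d = Rσ = 3443·2.25560 = 7766 nmi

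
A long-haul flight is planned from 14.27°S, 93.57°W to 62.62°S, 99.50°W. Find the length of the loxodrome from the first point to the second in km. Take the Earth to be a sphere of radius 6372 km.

Rhumb course C = atan2(Δλ, Δψ) with Δψ = ln[tan(π/4+φ₂/2)/tan(π/4+φ₁/2)] = -1.1606, Δλ = -0.1035 → C = 185.10°
d = R·|Δφ| / |cos C| = 6372·0.84387 / 0.99605 = 5398 km

5398 km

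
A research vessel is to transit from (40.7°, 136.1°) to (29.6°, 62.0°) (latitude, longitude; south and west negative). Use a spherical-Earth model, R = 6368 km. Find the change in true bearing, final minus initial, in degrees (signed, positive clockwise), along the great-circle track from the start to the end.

At departure: θ₁ = atan2(sin Δλ cos φ₂, cos φ₁ sin φ₂ − sin φ₁ cos φ₂ cos Δλ) = 284.68°
At arrival: θ₂ = atan2(sin Δλ cos φ₁, −cos φ₂ sin φ₁ + sin φ₂ cos φ₁ cos Δλ) = 237.51°
Δθ = θ₂ − θ₁ = -47.2°

-47.2°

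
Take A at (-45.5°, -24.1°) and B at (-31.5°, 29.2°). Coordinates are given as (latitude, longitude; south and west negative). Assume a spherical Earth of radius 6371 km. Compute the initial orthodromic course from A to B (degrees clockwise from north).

N = sin Δλ·cos φ₂ = +0.6836;  D = cos φ₁ sin φ₂ − sin φ₁ cos φ₂ cos Δλ = -0.0028
initial course = atan2(N, D) = 90.23°

90.2°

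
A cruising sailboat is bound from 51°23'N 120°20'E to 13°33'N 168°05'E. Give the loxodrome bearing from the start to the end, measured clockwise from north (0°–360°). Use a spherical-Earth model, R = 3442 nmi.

Δψ = ln[tan(π/4+φ₂/2)/tan(π/4+φ₁/2)] = -0.8101
Δλ = +0.8334 rad (taken the short way round)
course = atan2(Δλ, Δψ) = 134.19°

134.2°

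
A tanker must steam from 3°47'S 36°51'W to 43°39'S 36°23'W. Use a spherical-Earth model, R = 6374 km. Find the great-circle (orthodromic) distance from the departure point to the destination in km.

4435 km

Haversine: a = sin²(Δφ/2)+cos φ₁ cos φ₂ sin²(Δλ/2) = 0.11624;  σ = 2·atan2(√a,√(1−a))
σ = 39.869° → d = Rσ = 6374·0.69584 = 4435 km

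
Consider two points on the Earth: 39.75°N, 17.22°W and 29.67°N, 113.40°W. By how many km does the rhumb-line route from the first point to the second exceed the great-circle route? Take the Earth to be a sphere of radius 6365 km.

407 km

Great circle: cos σ = sin φ₁ sin φ₂ + cos φ₁ cos φ₂ cos Δλ,  σ = 1.3237 rad → d_gc = 8425.2 km
Rhumb line: Δψ = -0.2146, q = Δφ/Δψ = 0.8200, d_rh = R√(Δφ²+q²Δλ²) = 8832.3 km
Excess = 8832.3 − 8425.2 = 407.1 ≈ 407 km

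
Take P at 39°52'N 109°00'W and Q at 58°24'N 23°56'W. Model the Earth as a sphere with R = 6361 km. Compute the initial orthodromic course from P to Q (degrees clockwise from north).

39.9°

θ = atan2( sin Δλ·cos φ₂ ,  cos φ₁ sin φ₂ − sin φ₁ cos φ₂ cos Δλ )
  = atan2(+0.5220, +0.6248) = 39.88°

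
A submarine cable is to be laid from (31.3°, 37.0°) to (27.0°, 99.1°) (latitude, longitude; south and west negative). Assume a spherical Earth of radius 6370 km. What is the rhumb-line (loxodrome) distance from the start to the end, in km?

Rhumb course C = atan2(Δλ, Δψ) with Δψ = ln[tan(π/4+φ₂/2)/tan(π/4+φ₁/2)] = -0.0860, Δλ = +1.0838 → C = 94.53°
d = R·|Δφ| / |cos C| = 6370·0.07505 / 0.07907 = 6046 km

6046 km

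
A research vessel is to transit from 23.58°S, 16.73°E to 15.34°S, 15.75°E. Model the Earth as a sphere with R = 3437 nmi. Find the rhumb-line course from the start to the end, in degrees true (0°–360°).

Meridional parts: M(φ₁)=-0.4237, M(φ₂)=-0.2710 → ΔM = +0.1527;  Δλ = -0.0171 rad
tan C = Δλ / ΔM = -0.1120 → C = 353.61°

353.6°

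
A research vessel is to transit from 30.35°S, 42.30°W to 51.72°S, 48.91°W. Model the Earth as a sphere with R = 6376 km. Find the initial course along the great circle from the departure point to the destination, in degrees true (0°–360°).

N = sin Δλ·cos φ₂ = -0.0713;  D = cos φ₁ sin φ₂ − sin φ₁ cos φ₂ cos Δλ = -0.3665
initial course = atan2(N, D) = 191.01°

191.0°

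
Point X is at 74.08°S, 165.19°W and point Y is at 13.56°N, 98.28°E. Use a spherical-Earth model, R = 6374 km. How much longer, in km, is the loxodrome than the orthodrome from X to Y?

Great circle: cos σ = sin φ₁ sin φ₂ + cos φ₁ cos φ₂ cos Δλ,  σ = 1.8295 rad → d_gc = 11661.0 km
Rhumb line: Δψ = +2.2062, q = Δφ/Δψ = 0.6933, d_rh = R√(Δφ²+q²Δλ²) = 12267.4 km
Excess = 12267.4 − 11661.0 = 606.4 ≈ 606 km

606 km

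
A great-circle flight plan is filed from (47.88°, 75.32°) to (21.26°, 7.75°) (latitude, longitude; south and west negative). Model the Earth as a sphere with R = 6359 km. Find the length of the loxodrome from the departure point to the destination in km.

Rhumb course C = atan2(Δλ, Δψ) with Δψ = ln[tan(π/4+φ₂/2)/tan(π/4+φ₁/2)] = -0.5745, Δλ = -1.1793 → C = 244.03°
d = R·|Δφ| / |cos C| = 6359·0.46461 / 0.43792 = 6746 km

6746 km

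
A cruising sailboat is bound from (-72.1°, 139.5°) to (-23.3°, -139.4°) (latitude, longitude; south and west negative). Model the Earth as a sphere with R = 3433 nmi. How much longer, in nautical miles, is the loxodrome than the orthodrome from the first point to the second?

210 nmi

Great circle: cos σ = sin φ₁ sin φ₂ + cos φ₁ cos φ₂ cos Δλ,  σ = 1.1373 rad → d_gc = 3904.3 nmi
Rhumb line: Δψ = +1.4300, q = Δφ/Δψ = 0.5956, d_rh = R√(Δφ²+q²Δλ²) = 4114.1 nmi
Excess = 4114.1 − 3904.3 = 209.8 ≈ 210 nmi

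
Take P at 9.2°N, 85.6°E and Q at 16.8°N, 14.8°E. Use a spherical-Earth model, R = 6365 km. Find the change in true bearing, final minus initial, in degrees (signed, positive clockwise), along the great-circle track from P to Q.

Initial bearing θ₁ = atan2(sin Δλ cos φ₂, cos φ₁ sin φ₂ − sin φ₁ cos φ₂ cos Δλ) = 284.57°
Final bearing θ₂ = (initial bearing from the destination back to the start) + 180° = 266.36°
Δθ = θ₂ − θ₁ = -18.2°

-18.2°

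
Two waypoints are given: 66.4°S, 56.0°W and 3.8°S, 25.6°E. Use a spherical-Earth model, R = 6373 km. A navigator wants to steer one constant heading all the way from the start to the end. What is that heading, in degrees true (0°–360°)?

43.5°

Meridional parts: M(φ₁)=-1.5658, M(φ₂)=-0.0664 → ΔM = +1.4995;  Δλ = +1.4242 rad
tan C = Δλ / ΔM = +0.9498 → C = 43.52°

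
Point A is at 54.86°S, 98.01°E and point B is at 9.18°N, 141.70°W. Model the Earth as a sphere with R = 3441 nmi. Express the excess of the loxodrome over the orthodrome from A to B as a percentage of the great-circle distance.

5.5%

Great circle: σ = 2.0010 rad → d_gc = Rσ = 6885.4 nmi
Rhumb: Δφ = +1.1177, Δλ = +2.0995, Δψ = +1.3109, q = Δφ/Δψ = 0.8526 → d_rh = R√(Δφ²+q²Δλ²) = 7261.7 nmi
Excess = (7261.7 − 6885.4) / 6885.4 = 376.3 / 6885.4 = 5.47% ≈ 5.5%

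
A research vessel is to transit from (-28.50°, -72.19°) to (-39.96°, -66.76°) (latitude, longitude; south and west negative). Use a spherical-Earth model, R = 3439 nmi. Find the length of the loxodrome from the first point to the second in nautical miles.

738 nmi

Δψ = ln[tan(π/4+φ₂/2)/tan(π/4+φ₁/2)] = -0.2427;  Δφ = -0.2000 rad,  Δλ = +0.0948 rad
q = Δφ/Δψ = 0.8241
d = R·√(Δφ² + q²Δλ²) = 3439·0.21472 = 738 nmi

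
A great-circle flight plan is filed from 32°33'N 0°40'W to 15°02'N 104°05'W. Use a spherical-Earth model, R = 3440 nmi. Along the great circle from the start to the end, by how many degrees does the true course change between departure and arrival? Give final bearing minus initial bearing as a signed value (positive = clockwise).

-54.7°

Initial bearing θ₁ = atan2(sin Δλ cos φ₂, cos φ₁ sin φ₂ − sin φ₁ cos φ₂ cos Δλ) = 289.85°
Final bearing θ₂ = (initial bearing from the destination back to the start) + 180° = 235.18°
Δθ = θ₂ − θ₁ = -54.7°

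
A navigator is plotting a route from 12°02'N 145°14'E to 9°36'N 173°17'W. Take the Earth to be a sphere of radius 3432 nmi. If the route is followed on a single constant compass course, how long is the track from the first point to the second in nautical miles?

2445 nmi

Rhumb course C = atan2(Δλ, Δψ) with Δψ = ln[tan(π/4+φ₂/2)/tan(π/4+φ₁/2)] = -0.0432, Δλ = +0.7240 → C = 93.42°
d = R·|Δφ| / |cos C| = 3432·0.04247 / 0.05962 = 2445 nmi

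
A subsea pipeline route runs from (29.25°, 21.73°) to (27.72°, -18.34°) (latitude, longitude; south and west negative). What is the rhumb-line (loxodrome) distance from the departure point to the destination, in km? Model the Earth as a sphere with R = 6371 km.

3920 km

Δψ = ln[tan(π/4+φ₂/2)/tan(π/4+φ₁/2)] = -0.0304;  Δφ = -0.0267 rad,  Δλ = -0.6994 rad
q = Δφ/Δψ = 0.8789
d = R·√(Δφ² + q²Δλ²) = 6371·0.61524 = 3920 km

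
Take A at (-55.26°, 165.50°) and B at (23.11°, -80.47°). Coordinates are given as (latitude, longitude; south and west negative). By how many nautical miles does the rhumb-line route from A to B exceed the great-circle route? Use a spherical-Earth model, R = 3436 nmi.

227 nmi

Great circle: cos σ = sin φ₁ sin φ₂ + cos φ₁ cos φ₂ cos Δλ,  σ = 2.1364 rad → d_gc = 7340.8 nmi
Rhumb line: Δψ = +1.5769, q = Δφ/Δψ = 0.8674, d_rh = R√(Δφ²+q²Δλ²) = 7567.8 nmi
Excess = 7567.8 − 7340.8 = 227.0 ≈ 227 nmi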